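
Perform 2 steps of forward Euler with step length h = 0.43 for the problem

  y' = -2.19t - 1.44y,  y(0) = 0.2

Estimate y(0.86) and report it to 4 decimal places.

-0.3759

Euler: y_{n+1} = y_n + h·f(t_n, y_n).
t=0.000000, y=0.200000: f=-0.288000 → y ← 0.200000 + 0.43·(-0.288000) = 0.076160
t=0.430000, y=0.076160: f=-1.051370 → y ← 0.076160 + 0.43·(-1.051370) = -0.375929
y(0.86) ≈ -0.3759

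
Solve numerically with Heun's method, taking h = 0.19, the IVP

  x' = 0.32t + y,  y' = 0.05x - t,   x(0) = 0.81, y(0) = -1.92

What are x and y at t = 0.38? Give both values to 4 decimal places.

Heun on (x,y): k1 = f(t_n, state_n); k2 = f(t_n + h, state_n + h·k1); state_{n+1} = state_n + (h/2)·(k1 + k2).
0.000000: (0.810000, -1.920000)
  k1 = (-1.920000, 0.040500)
  predictor → (0.445200, -1.912305)
  k2 = (-1.851505, -0.167740)
  → (0.451707, -1.932088)
0.190000: (0.451707, -1.932088)
  k1 = (-1.871288, -0.167415)
  predictor → (0.096162, -1.963897)
  k2 = (-1.842297, -0.375192)
  → (0.098917, -1.983635)
(x(0.38), y(0.38)) ≈ (0.0989, -1.9836)

0.0989, -1.9836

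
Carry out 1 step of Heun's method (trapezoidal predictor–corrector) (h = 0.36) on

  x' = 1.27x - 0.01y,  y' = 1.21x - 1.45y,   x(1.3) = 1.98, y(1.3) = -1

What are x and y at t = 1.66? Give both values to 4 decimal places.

Heun on (x,y): k1 = f(t_n, state_n); k2 = f(t_n + h, state_n + h·k1); state_{n+1} = state_n + (h/2)·(k1 + k2).
1.300000: (1.980000, -1.000000)
  k1 = (2.524600, 3.845800)
  predictor → (2.888856, 0.384488)
  k2 = (3.665002, 2.938008)
  → (3.094128, 0.221085)
(x(1.66), y(1.66)) ≈ (3.0941, 0.2211)

3.0941, 0.2211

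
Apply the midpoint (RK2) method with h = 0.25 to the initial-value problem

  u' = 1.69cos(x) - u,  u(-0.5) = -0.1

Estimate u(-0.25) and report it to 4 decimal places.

0.2687

Midpoint: k1 = f(x_n, u_n); k2 = f(x_n + h/2, u_n + (h/2)·k1); u_{n+1} = u_n + h·k2.
x=-0.500000, u=-0.100000:
  k1 = f(-0.500000, -0.100000) = 1.583115
  k2 = f(-0.375000, 0.097889) = 1.474669
  u ← -0.100000 + 0.25·1.474669 = 0.268667
u(-0.25) ≈ 0.2687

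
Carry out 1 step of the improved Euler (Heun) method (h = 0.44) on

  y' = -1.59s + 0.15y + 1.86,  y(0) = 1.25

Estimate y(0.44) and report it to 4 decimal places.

2.0267

Heun: k1 = f(s_n, y_n); k2 = f(s_n + h, y_n + h·k1); y_{n+1} = y_n + (h/2)·(k1 + k2).
s=0.000000, y=1.250000:
  k1 = f(0.000000, 1.250000) = 2.047500
  k2 = f(0.440000, 2.150900) = 1.483035
  y ← 1.250000 + (0.44/2)·(2.047500 + 1.483035) = 2.026718
y(0.44) ≈ 2.0267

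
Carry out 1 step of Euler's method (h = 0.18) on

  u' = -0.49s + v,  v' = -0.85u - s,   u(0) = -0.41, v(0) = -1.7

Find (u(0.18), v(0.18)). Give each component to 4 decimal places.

Euler on (u,v): u_{n+1} = u_n + h·u', v_{n+1} = v_n + h·v'.
0.000000: (-0.410000, -1.700000); f=(-1.700000, 0.348500) → (-0.716000, -1.637270)
(u(0.18), v(0.18)) ≈ (-0.7160, -1.6373)

-0.7160, -1.6373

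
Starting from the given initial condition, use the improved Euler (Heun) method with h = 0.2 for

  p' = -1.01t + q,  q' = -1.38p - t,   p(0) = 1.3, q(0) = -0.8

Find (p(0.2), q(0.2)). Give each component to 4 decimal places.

1.0839, -1.1567

Heun on (p,q): k1 = f(t_n, state_n); k2 = f(t_n + h, state_n + h·k1); state_{n+1} = state_n + (h/2)·(k1 + k2).
0.000000: (1.300000, -0.800000)
  k1 = (-0.800000, -1.794000)
  predictor → (1.140000, -1.158800)
  k2 = (-1.360800, -1.773200)
  → (1.083920, -1.156720)
(p(0.2), q(0.2)) ≈ (1.0839, -1.1567)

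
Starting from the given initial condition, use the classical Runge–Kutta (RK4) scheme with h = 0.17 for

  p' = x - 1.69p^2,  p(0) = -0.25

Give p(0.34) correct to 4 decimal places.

-0.2279

RK4: k1 = f(x_n, p_n); k2 = f(x_n + h/2, p_n + (h/2)·k1); k3 = f(x_n + h/2, p_n + (h/2)·k2); k4 = f(x_n + h, p_n + h·k3); p_{n+1} = p_n + (h/6)·(k1 + 2k2 + 2k3 + k4).
x=0.000000, p=-0.250000:
  k1 = f(0.000000, -0.250000) = -0.105625
  k2 = f(0.085000, -0.258978) = -0.028348
  k3 = f(0.085000, -0.252410) = -0.022671
  k4 = f(0.170000, -0.253854) = 0.061093
  p ← -0.250000 + (0.17/6)·(k1 + 2k2 + 2k3 + k4) = -0.254153
x=0.170000, p=-0.254153:
  k1 = f(0.170000, -0.254153) = 0.060837
  k2 = f(0.255000, -0.248982) = 0.150234
  k3 = f(0.255000, -0.241383) = 0.156531
  k4 = f(0.340000, -0.227543) = 0.252499
  p ← -0.254153 + (0.17/6)·(k1 + 2k2 + 2k3 + k4) = -0.227892
p(0.34) ≈ -0.2279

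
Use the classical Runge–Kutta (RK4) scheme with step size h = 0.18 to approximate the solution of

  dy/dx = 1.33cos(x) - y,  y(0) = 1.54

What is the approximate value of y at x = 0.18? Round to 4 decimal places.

RK4: k1 = f(x_n, y_n); k2 = f(x_n + h/2, y_n + (h/2)·k1); k3 = f(x_n + h/2, y_n + (h/2)·k2); k4 = f(x_n + h, y_n + h·k3); y_{n+1} = y_n + (h/6)·(k1 + 2k2 + 2k3 + k4).
x=0.000000, y=1.540000:
  k1 = f(0.000000, 1.540000) = -0.210000
  k2 = f(0.090000, 1.521100) = -0.196483
  k3 = f(0.090000, 1.522317) = -0.197699
  k4 = f(0.180000, 1.504414) = -0.195902
  y ← 1.540000 + (0.18/6)·(k1 + 2k2 + 2k3 + k4) = 1.504172
y(0.18) ≈ 1.5042

1.5042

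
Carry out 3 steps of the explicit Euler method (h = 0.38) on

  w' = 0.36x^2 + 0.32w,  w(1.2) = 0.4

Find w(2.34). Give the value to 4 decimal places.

Euler: w_{n+1} = w_n + h·f(x_n, w_n).
x=1.200000, w=0.400000: f=0.646400 → w ← 0.400000 + 0.38·0.646400 = 0.645632
x=1.580000, w=0.645632: f=1.105306 → w ← 0.645632 + 0.38·1.105306 = 1.065648
x=1.960000, w=1.065648: f=1.723983 → w ← 1.065648 + 0.38·1.723983 = 1.720762
w(2.34) ≈ 1.7208

1.7208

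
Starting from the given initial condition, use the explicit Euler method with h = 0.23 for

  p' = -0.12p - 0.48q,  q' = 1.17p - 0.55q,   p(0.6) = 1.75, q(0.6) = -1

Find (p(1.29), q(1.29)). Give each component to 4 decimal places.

Euler on (p,q): p_{n+1} = p_n + h·p', q_{n+1} = q_n + h·q'.
0.600000: (1.750000, -1.000000); f=(0.270000, 2.597500) → (1.812100, -0.402575)
0.830000: (1.812100, -0.402575); f=(-0.024216, 2.341573) → (1.806530, 0.135987)
1.060000: (1.806530, 0.135987); f=(-0.282057, 2.038848) → (1.741657, 0.604922)
(p(1.29), q(1.29)) ≈ (1.7417, 0.6049)

1.7417, 0.6049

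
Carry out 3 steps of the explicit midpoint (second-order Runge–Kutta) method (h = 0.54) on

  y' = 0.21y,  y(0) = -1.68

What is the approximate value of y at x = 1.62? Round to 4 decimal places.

Midpoint: k1 = f(x_n, y_n); k2 = f(x_n + h/2, y_n + (h/2)·k1); y_{n+1} = y_n + h·k2.
x=0.000000, y=-1.680000:
  k1 = f(0.000000, -1.680000) = -0.352800
  k2 = f(0.270000, -1.775256) = -0.372804
  y ← -1.680000 + 0.54·(-0.372804) = -1.881314
x=0.540000, y=-1.881314:
  k1 = f(0.540000, -1.881314) = -0.395076
  k2 = f(0.810000, -1.987985) = -0.417477
  y ← -1.881314 + 0.54·(-0.417477) = -2.106751
x=1.080000, y=-2.106751:
  k1 = f(1.080000, -2.106751) = -0.442418
  k2 = f(1.350000, -2.226204) = -0.467503
  y ← -2.106751 + 0.54·(-0.467503) = -2.359203
y(1.62) ≈ -2.3592

-2.3592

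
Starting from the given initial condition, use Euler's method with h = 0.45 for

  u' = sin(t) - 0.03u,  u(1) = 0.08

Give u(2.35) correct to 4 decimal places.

1.3118

Euler: u_{n+1} = u_n + h·f(t_n, u_n).
t=1.000000, u=0.080000: f=0.839071 → u ← 0.080000 + 0.45·0.839071 = 0.457582
t=1.450000, u=0.457582: f=0.978986 → u ← 0.457582 + 0.45·0.978986 = 0.898125
t=1.900000, u=0.898125: f=0.919356 → u ← 0.898125 + 0.45·0.919356 = 1.311836
u(2.35) ≈ 1.3118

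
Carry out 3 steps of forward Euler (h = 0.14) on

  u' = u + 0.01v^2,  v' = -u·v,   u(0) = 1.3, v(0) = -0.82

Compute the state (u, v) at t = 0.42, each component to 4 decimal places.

1.9283, -0.4057

Euler on (u,v): u_{n+1} = u_n + h·u', v_{n+1} = v_n + h·v'.
0.000000: (1.300000, -0.820000); f=(1.306724, 1.066000) → (1.482941, -0.670760)
0.140000: (1.482941, -0.670760); f=(1.487441, 0.994698) → (1.691183, -0.531502)
0.280000: (1.691183, -0.531502); f=(1.694008, 0.898868) → (1.928344, -0.405661)
(u(0.42), v(0.42)) ≈ (1.9283, -0.4057)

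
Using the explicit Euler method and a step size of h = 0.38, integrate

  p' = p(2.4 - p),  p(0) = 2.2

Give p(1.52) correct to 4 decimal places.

Euler: p_{n+1} = p_n + h·f(s_n, p_n).
s=0.000000, p=2.200000: f=0.440000 → p ← 2.200000 + 0.38·0.440000 = 2.367200
s=0.380000, p=2.367200: f=0.077644 → p ← 2.367200 + 0.38·0.077644 = 2.396705
s=0.760000, p=2.396705: f=0.007898 → p ← 2.396705 + 0.38·0.007898 = 2.399706
s=1.140000, p=2.399706: f=0.000706 → p ← 2.399706 + 0.38·0.000706 = 2.399974
p(1.52) ≈ 2.4000

2.4000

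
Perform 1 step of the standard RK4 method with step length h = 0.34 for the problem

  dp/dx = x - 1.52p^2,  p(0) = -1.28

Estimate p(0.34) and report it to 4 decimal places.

RK4: k1 = f(x_n, p_n); k2 = f(x_n + h/2, p_n + (h/2)·k1); k3 = f(x_n + h/2, p_n + (h/2)·k2); k4 = f(x_n + h, p_n + h·k3); p_{n+1} = p_n + (h/6)·(k1 + 2k2 + 2k3 + k4).
x=0.000000, p=-1.280000:
  k1 = f(0.000000, -1.280000) = -2.490368
  k2 = f(0.170000, -1.703363) = -4.240195
  k3 = f(0.170000, -2.000833) = -5.915066
  k4 = f(0.340000, -3.291123) = -16.123862
  p ← -1.280000 + (0.34/6)·(k1 + 2k2 + 2k3 + k4) = -3.485736
p(0.34) ≈ -3.4857

-3.4857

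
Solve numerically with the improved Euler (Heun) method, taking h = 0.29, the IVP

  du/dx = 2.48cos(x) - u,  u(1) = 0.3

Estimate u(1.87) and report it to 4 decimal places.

Heun: k1 = f(x_n, u_n); k2 = f(x_n + h, u_n + h·k1); u_{n+1} = u_n + (h/2)·(k1 + k2).
x=1.000000, u=0.300000:
  k1 = f(1.000000, 0.300000) = 1.039950
  k2 = f(1.290000, 0.601585) = 0.085674
  u ← 0.300000 + (0.29/2)·(1.039950 + 0.085674) = 0.463215
x=1.290000, u=0.463215:
  k1 = f(1.290000, 0.463215) = 0.224044
  k2 = f(1.580000, 0.528188) = -0.551013
  u ← 0.463215 + (0.29/2)·(0.224044 + (-0.551013)) = 0.415805
x=1.580000, u=0.415805:
  k1 = f(1.580000, 0.415805) = -0.438630
  k2 = f(1.870000, 0.288602) = -1.019606
  u ← 0.415805 + (0.29/2)·(-0.438630 + (-1.019606)) = 0.204361
u(1.87) ≈ 0.2044

0.2044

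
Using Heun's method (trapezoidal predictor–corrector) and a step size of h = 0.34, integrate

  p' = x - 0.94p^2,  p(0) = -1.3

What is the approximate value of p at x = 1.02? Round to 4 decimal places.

-22.5687

Heun: k1 = f(x_n, p_n); k2 = f(x_n + h, p_n + h·k1); p_{n+1} = p_n + (h/2)·(k1 + k2).
x=0.000000, p=-1.300000:
  k1 = f(0.000000, -1.300000) = -1.588600
  k2 = f(0.340000, -1.840124) = -2.842893
  p ← -1.300000 + (0.34/2)·(-1.588600 + (-2.842893)) = -2.053354
x=0.340000, p=-2.053354:
  k1 = f(0.340000, -2.053354) = -3.623286
  k2 = f(0.680000, -3.285271) = -9.465426
  p ← -2.053354 + (0.34/2)·(-3.623286 + (-9.465426)) = -4.278435
x=0.680000, p=-4.278435:
  k1 = f(0.680000, -4.278435) = -16.526704
  k2 = f(1.020000, -9.897514) = -91.063141
  p ← -4.278435 + (0.34/2)·(-16.526704 + (-91.063141)) = -22.568709
p(1.02) ≈ -22.5687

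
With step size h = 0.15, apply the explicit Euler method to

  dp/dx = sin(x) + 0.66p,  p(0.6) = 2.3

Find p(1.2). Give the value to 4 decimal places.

Euler: p_{n+1} = p_n + h·f(x_n, p_n).
x=0.600000, p=2.300000: f=2.082642 → p ← 2.300000 + 0.15·2.082642 = 2.612396
x=0.750000, p=2.612396: f=2.405820 → p ← 2.612396 + 0.15·2.405820 = 2.973269
x=0.900000, p=2.973269: f=2.745685 → p ← 2.973269 + 0.15·2.745685 = 3.385122
x=1.050000, p=3.385122: f=3.101604 → p ← 3.385122 + 0.15·3.101604 = 3.850363
p(1.2) ≈ 3.8504

3.8504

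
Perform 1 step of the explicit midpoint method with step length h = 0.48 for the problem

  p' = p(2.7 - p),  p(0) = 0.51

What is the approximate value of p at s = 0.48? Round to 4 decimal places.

Midpoint: k1 = f(s_n, p_n); k2 = f(s_n + h/2, p_n + (h/2)·k1); p_{n+1} = p_n + h·k2.
s=0.000000, p=0.510000:
  k1 = f(0.000000, 0.510000) = 1.116900
  k2 = f(0.240000, 0.778056) = 1.495380
  p ← 0.510000 + 0.48·1.495380 = 1.227782
p(0.48) ≈ 1.2278

1.2278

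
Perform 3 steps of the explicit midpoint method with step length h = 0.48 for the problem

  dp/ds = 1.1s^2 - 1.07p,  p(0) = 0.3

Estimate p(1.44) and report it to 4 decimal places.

Midpoint: k1 = f(s_n, p_n); k2 = f(s_n + h/2, p_n + (h/2)·k1); p_{n+1} = p_n + h·k2.
s=0.000000, p=0.300000:
  k1 = f(0.000000, 0.300000) = -0.321000
  k2 = f(0.240000, 0.222960) = -0.175207
  p ← 0.300000 + 0.48·(-0.175207) = 0.215901
s=0.480000, p=0.215901:
  k1 = f(0.480000, 0.215901) = 0.022426
  k2 = f(0.720000, 0.221283) = 0.333467
  p ← 0.215901 + 0.48·0.333467 = 0.375965
s=0.960000, p=0.375965:
  k1 = f(0.960000, 0.375965) = 0.611478
  k2 = f(1.200000, 0.522719) = 1.024690
  p ← 0.375965 + 0.48·1.024690 = 0.867816
p(1.44) ≈ 0.8678

0.8678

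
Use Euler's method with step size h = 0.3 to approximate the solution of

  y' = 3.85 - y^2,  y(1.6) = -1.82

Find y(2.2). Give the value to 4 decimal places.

Euler: y_{n+1} = y_n + h·f(x_n, y_n).
x=1.600000, y=-1.820000: f=0.537600 → y ← -1.820000 + 0.3·0.537600 = -1.658720
x=1.900000, y=-1.658720: f=1.098648 → y ← -1.658720 + 0.3·1.098648 = -1.329126
y(2.2) ≈ -1.3291

-1.3291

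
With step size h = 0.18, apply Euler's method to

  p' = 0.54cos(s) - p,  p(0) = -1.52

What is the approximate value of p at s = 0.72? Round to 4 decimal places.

-0.4114

Euler: p_{n+1} = p_n + h·f(s_n, p_n).
s=0.000000, p=-1.520000: f=2.060000 → p ← -1.520000 + 0.18·2.060000 = -1.149200
s=0.180000, p=-1.149200: f=1.680476 → p ← -1.149200 + 0.18·1.680476 = -0.846714
s=0.360000, p=-0.846714: f=1.352099 → p ← -0.846714 + 0.18·1.352099 = -0.603337
s=0.540000, p=-0.603337: f=1.066499 → p ← -0.603337 + 0.18·1.066499 = -0.411367
p(0.72) ≈ -0.4114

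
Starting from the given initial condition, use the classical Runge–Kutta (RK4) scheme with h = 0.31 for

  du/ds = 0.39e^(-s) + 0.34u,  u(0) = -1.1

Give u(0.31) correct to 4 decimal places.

-1.1123

RK4: k1 = f(s_n, u_n); k2 = f(s_n + h/2, u_n + (h/2)·k1); k3 = f(s_n + h/2, u_n + (h/2)·k2); k4 = f(s_n + h, u_n + h·k3); u_{n+1} = u_n + (h/6)·(k1 + 2k2 + 2k3 + k4).
s=0.000000, u=-1.100000:
  k1 = f(0.000000, -1.100000) = 0.016000
  k2 = f(0.155000, -1.097520) = -0.039155
  k3 = f(0.155000, -1.106069) = -0.042062
  k4 = f(0.310000, -1.113039) = -0.092389
  u ← -1.100000 + (0.31/6)·(k1 + 2k2 + 2k3 + k4) = -1.112339
u(0.31) ≈ -1.1123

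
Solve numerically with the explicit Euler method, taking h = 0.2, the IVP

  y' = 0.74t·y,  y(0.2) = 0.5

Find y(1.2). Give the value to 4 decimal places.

Euler: y_{n+1} = y_n + h·f(t_n, y_n).
t=0.200000, y=0.500000: f=0.074000 → y ← 0.500000 + 0.2·0.074000 = 0.514800
t=0.400000, y=0.514800: f=0.152381 → y ← 0.514800 + 0.2·0.152381 = 0.545276
t=0.600000, y=0.545276: f=0.242103 → y ← 0.545276 + 0.2·0.242103 = 0.593697
t=0.800000, y=0.593697: f=0.351468 → y ← 0.593697 + 0.2·0.351468 = 0.663990
t=1.000000, y=0.663990: f=0.491353 → y ← 0.663990 + 0.2·0.491353 = 0.762261
y(1.2) ≈ 0.7623

0.7623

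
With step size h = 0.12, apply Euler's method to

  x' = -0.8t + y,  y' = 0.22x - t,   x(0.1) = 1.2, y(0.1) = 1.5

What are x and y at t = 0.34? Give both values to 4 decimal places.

Euler on (x,y): x_{n+1} = x_n + h·x', y_{n+1} = y_n + h·y'.
0.100000: (1.200000, 1.500000); f=(1.420000, 0.164000) → (1.370400, 1.519680)
0.220000: (1.370400, 1.519680); f=(1.343680, 0.081488) → (1.531642, 1.529459)
(x(0.34), y(0.34)) ≈ (1.5316, 1.5295)

1.5316, 1.5295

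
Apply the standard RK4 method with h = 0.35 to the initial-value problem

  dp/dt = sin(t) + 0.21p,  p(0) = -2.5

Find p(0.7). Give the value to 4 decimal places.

RK4: k1 = f(t_n, p_n); k2 = f(t_n + h/2, p_n + (h/2)·k1); k3 = f(t_n + h/2, p_n + (h/2)·k2); k4 = f(t_n + h, p_n + h·k3); p_{n+1} = p_n + (h/6)·(k1 + 2k2 + 2k3 + k4).
t=0.000000, p=-2.500000:
  k1 = f(0.000000, -2.500000) = -0.525000
  k2 = f(0.175000, -2.591875) = -0.370186
  k3 = f(0.175000, -2.564782) = -0.364496
  k4 = f(0.350000, -2.627574) = -0.208893
  p ← -2.500000 + (0.35/6)·(k1 + 2k2 + 2k3 + k4) = -2.628523
t=0.350000, p=-2.628523:
  k1 = f(0.350000, -2.628523) = -0.209092
  k2 = f(0.525000, -2.665114) = -0.058461
  k3 = f(0.525000, -2.638754) = -0.052925
  k4 = f(0.700000, -2.647047) = 0.088338
  p ← -2.628523 + (0.35/6)·(k1 + 2k2 + 2k3 + k4) = -2.648562
p(0.7) ≈ -2.6486

-2.6486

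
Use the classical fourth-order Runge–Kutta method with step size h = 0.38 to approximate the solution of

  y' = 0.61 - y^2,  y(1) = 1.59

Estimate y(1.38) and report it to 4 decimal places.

RK4: k1 = f(s_n, y_n); k2 = f(s_n + h/2, y_n + (h/2)·k1); k3 = f(s_n + h/2, y_n + (h/2)·k2); k4 = f(s_n + h, y_n + h·k3); y_{n+1} = y_n + (h/6)·(k1 + 2k2 + 2k3 + k4).
s=1.000000, y=1.590000:
  k1 = f(1.000000, 1.590000) = -1.918100
  k2 = f(1.190000, 1.225561) = -0.892000
  k3 = f(1.190000, 1.420520) = -1.407877
  k4 = f(1.380000, 1.055007) = -0.503039
  y ← 1.590000 + (0.38/6)·(k1 + 2k2 + 2k3 + k4) = 1.145343
y(1.38) ≈ 1.1453

1.1453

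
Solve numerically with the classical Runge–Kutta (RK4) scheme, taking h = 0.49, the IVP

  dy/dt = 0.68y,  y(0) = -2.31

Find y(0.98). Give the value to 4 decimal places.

RK4: k1 = f(t_n, y_n); k2 = f(t_n + h/2, y_n + (h/2)·k1); k3 = f(t_n + h/2, y_n + (h/2)·k2); k4 = f(t_n + h, y_n + h·k3); y_{n+1} = y_n + (h/6)·(k1 + 2k2 + 2k3 + k4).
t=0.000000, y=-2.310000:
  k1 = f(0.000000, -2.310000) = -1.570800
  k2 = f(0.245000, -2.694846) = -1.832495
  k3 = f(0.245000, -2.758961) = -1.876094
  k4 = f(0.490000, -3.229286) = -2.195914
  y ← -2.310000 + (0.49/6)·(k1 + 2k2 + 2k3 + k4) = -3.223351
t=0.490000, y=-3.223351:
  k1 = f(0.490000, -3.223351) = -2.191879
  k2 = f(0.735000, -3.760362) = -2.557046
  k3 = f(0.735000, -3.849827) = -2.617883
  k4 = f(0.980000, -4.506114) = -3.064157
  y ← -3.223351 + (0.49/6)·(k1 + 2k2 + 2k3 + k4) = -4.497832
y(0.98) ≈ -4.4978

-4.4978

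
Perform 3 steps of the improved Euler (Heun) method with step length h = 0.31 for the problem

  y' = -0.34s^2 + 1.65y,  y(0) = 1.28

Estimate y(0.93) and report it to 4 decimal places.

5.5343

Heun: k1 = f(s_n, y_n); k2 = f(s_n + h, y_n + h·k1); y_{n+1} = y_n + (h/2)·(k1 + k2).
s=0.000000, y=1.280000:
  k1 = f(0.000000, 1.280000) = 2.112000
  k2 = f(0.310000, 1.934720) = 3.159614
  y ← 1.280000 + (0.31/2)·(2.112000 + 3.159614) = 2.097100
s=0.310000, y=2.097100:
  k1 = f(0.310000, 2.097100) = 3.427541
  k2 = f(0.620000, 3.159638) = 5.082707
  y ← 2.097100 + (0.31/2)·(3.427541 + 5.082707) = 3.416189
s=0.620000, y=3.416189:
  k1 = f(0.620000, 3.416189) = 5.506015
  k2 = f(0.930000, 5.123053) = 8.158972
  y ← 3.416189 + (0.31/2)·(5.506015 + 8.158972) = 5.534262
y(0.93) ≈ 5.5343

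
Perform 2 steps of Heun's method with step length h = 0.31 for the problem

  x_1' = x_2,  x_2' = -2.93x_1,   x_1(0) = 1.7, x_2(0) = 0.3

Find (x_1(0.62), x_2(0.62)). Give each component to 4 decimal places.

0.9362, -2.5164

Heun on (x_1,x_2): k1 = f(t_n, state_n); k2 = f(t_n + h, state_n + h·k1); state_{n+1} = state_n + (h/2)·(k1 + k2).
0.000000: (1.700000, 0.300000)
  k1 = (0.300000, -4.981000)
  predictor → (1.793000, -1.244110)
  k2 = (-1.244110, -5.253490)
  → (1.553663, -1.286346)
0.310000: (1.553663, -1.286346)
  k1 = (-1.286346, -4.552232)
  predictor → (1.154896, -2.697538)
  k2 = (-2.697538, -3.383844)
  → (0.936161, -2.516438)
(x_1(0.62), x_2(0.62)) ≈ (0.9362, -2.5164)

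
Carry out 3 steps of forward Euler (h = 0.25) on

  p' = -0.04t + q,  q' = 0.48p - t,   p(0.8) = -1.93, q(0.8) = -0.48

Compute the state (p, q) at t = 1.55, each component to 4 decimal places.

-2.6647, -2.0216

Euler on (p,q): p_{n+1} = p_n + h·p', q_{n+1} = q_n + h·q'.
0.800000: (-1.930000, -0.480000); f=(-0.512000, -1.726400) → (-2.058000, -0.911600)
1.050000: (-2.058000, -0.911600); f=(-0.953600, -2.037840) → (-2.296400, -1.421060)
1.300000: (-2.296400, -1.421060); f=(-1.473060, -2.402272) → (-2.664665, -2.021628)
(p(1.55), q(1.55)) ≈ (-2.6647, -2.0216)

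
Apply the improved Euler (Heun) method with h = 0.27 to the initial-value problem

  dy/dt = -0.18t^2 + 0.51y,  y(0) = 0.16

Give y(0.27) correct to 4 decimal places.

Heun: k1 = f(t_n, y_n); k2 = f(t_n + h, y_n + h·k1); y_{n+1} = y_n + (h/2)·(k1 + k2).
t=0.000000, y=0.160000:
  k1 = f(0.000000, 0.160000) = 0.081600
  k2 = f(0.270000, 0.182032) = 0.079714
  y ← 0.160000 + (0.27/2)·(0.081600 + 0.079714) = 0.181777
y(0.27) ≈ 0.1818

0.1818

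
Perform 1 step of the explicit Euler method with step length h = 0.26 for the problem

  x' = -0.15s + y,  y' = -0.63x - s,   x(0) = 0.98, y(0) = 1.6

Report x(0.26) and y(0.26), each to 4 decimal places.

Euler on (x,y): x_{n+1} = x_n + h·x', y_{n+1} = y_n + h·y'.
0.000000: (0.980000, 1.600000); f=(1.600000, -0.617400) → (1.396000, 1.439476)
(x(0.26), y(0.26)) ≈ (1.3960, 1.4395)

1.3960, 1.4395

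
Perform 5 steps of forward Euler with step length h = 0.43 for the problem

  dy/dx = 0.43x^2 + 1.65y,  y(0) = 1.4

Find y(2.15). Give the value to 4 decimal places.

Euler: y_{n+1} = y_n + h·f(x_n, y_n).
x=0.000000, y=1.400000: f=2.310000 → y ← 1.400000 + 0.43·2.310000 = 2.393300
x=0.430000, y=2.393300: f=4.028452 → y ← 2.393300 + 0.43·4.028452 = 4.125534
x=0.860000, y=4.125534: f=7.125160 → y ← 4.125534 + 0.43·7.125160 = 7.189353
x=1.290000, y=7.189353: f=12.577995 → y ← 7.189353 + 0.43·12.577995 = 12.597891
x=1.720000, y=12.597891: f=22.058632 → y ← 12.597891 + 0.43·22.058632 = 22.083103
y(2.15) ≈ 22.0831

22.0831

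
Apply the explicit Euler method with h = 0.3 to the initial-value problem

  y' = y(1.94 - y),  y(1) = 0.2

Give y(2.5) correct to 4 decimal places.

1.1899

Euler: y_{n+1} = y_n + h·f(t_n, y_n).
t=1.000000, y=0.200000: f=0.348000 → y ← 0.200000 + 0.3·0.348000 = 0.304400
t=1.300000, y=0.304400: f=0.497877 → y ← 0.304400 + 0.3·0.497877 = 0.453763
t=1.600000, y=0.453763: f=0.674399 → y ← 0.453763 + 0.3·0.674399 = 0.656083
t=1.900000, y=0.656083: f=0.842356 → y ← 0.656083 + 0.3·0.842356 = 0.908790
t=2.200000, y=0.908790: f=0.937153 → y ← 0.908790 + 0.3·0.937153 = 1.189936
y(2.5) ≈ 1.1899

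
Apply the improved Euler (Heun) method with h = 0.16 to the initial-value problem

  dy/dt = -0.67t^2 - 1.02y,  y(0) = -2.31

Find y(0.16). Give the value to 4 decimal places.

-1.9651

Heun: k1 = f(t_n, y_n); k2 = f(t_n + h, y_n + h·k1); y_{n+1} = y_n + (h/2)·(k1 + k2).
t=0.000000, y=-2.310000:
  k1 = f(0.000000, -2.310000) = 2.356200
  k2 = f(0.160000, -1.933008) = 1.954516
  y ← -2.310000 + (0.16/2)·(2.356200 + 1.954516) = -1.965143
y(0.16) ≈ -1.9651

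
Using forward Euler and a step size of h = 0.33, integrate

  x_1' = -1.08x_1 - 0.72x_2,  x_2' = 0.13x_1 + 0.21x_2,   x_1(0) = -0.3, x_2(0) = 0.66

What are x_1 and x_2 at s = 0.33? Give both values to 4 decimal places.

Euler on (x_1,x_2): x_1_{n+1} = x_1_n + h·x_1', x_2_{n+1} = x_2_n + h·x_2'.
0.000000: (-0.300000, 0.660000); f=(-0.151200, 0.099600) → (-0.349896, 0.692868)
(x_1(0.33), x_2(0.33)) ≈ (-0.3499, 0.6929)

-0.3499, 0.6929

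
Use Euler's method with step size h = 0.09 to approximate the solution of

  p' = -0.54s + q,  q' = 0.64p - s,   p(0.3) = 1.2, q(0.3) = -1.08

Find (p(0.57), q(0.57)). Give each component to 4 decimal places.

0.8616, -0.9973

Euler on (p,q): p_{n+1} = p_n + h·p', q_{n+1} = q_n + h·q'.
0.300000: (1.200000, -1.080000); f=(-1.242000, 0.468000) → (1.088220, -1.037880)
0.390000: (1.088220, -1.037880); f=(-1.248480, 0.306461) → (0.975857, -1.010299)
0.480000: (0.975857, -1.010299); f=(-1.269499, 0.144548) → (0.861602, -0.997289)
(p(0.57), q(0.57)) ≈ (0.8616, -0.9973)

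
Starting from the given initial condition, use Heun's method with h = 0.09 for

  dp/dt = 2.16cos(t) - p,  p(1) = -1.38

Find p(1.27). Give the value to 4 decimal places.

-0.8427

Heun: k1 = f(t_n, p_n); k2 = f(t_n + h, p_n + h·k1); p_{n+1} = p_n + (h/2)·(k1 + k2).
t=1.000000, p=-1.380000:
  k1 = f(1.000000, -1.380000) = 2.547053
  k2 = f(1.090000, -1.150765) = 2.149734
  p ← -1.380000 + (0.09/2)·(2.547053 + 2.149734) = -1.168645
t=1.090000, p=-1.168645:
  k1 = f(1.090000, -1.168645) = 2.167613
  k2 = f(1.180000, -0.973559) = 1.796357
  p ← -1.168645 + (0.09/2)·(2.167613 + 1.796357) = -0.990266
t=1.180000, p=-0.990266:
  k1 = f(1.180000, -0.990266) = 1.813064
  k2 = f(1.270000, -0.827090) = 1.467057
  p ← -0.990266 + (0.09/2)·(1.813064 + 1.467057) = -0.842661
p(1.27) ≈ -0.8427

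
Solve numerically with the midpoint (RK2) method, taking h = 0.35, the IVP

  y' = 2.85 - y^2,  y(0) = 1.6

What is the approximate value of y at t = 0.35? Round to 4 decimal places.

Midpoint: k1 = f(t_n, y_n); k2 = f(t_n + h/2, y_n + (h/2)·k1); y_{n+1} = y_n + h·k2.
t=0.000000, y=1.600000:
  k1 = f(0.000000, 1.600000) = 0.290000
  k2 = f(0.175000, 1.650750) = 0.125024
  y ← 1.600000 + 0.35·0.125024 = 1.643759
y(0.35) ≈ 1.6438

1.6438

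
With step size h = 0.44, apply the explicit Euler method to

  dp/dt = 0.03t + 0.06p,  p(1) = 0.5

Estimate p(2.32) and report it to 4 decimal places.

0.5989

Euler: p_{n+1} = p_n + h·f(t_n, p_n).
t=1.000000, p=0.500000: f=0.060000 → p ← 0.500000 + 0.44·0.060000 = 0.526400
t=1.440000, p=0.526400: f=0.074784 → p ← 0.526400 + 0.44·0.074784 = 0.559305
t=1.880000, p=0.559305: f=0.089958 → p ← 0.559305 + 0.44·0.089958 = 0.598887
p(2.32) ≈ 0.5989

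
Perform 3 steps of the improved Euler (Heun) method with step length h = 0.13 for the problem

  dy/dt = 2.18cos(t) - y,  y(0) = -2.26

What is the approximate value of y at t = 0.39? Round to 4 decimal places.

Heun: k1 = f(t_n, y_n); k2 = f(t_n + h, y_n + h·k1); y_{n+1} = y_n + (h/2)·(k1 + k2).
t=0.000000, y=-2.260000:
  k1 = f(0.000000, -2.260000) = 4.440000
  k2 = f(0.130000, -1.682800) = 3.844405
  y ← -2.260000 + (0.13/2)·(4.440000 + 3.844405) = -1.721514
t=0.130000, y=-1.721514:
  k1 = f(0.130000, -1.721514) = 3.883119
  k2 = f(0.260000, -1.216708) = 3.323438
  y ← -1.721514 + (0.13/2)·(3.883119 + 3.323438) = -1.253087
t=0.260000, y=-1.253087:
  k1 = f(0.260000, -1.253087) = 3.359818
  k2 = f(0.390000, -0.816311) = 2.832613
  y ← -1.253087 + (0.13/2)·(3.359818 + 2.832613) = -0.850579
y(0.39) ≈ -0.8506

-0.8506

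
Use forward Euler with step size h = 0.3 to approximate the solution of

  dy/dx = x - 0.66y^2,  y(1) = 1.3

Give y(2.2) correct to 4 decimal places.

1.6095

Euler: y_{n+1} = y_n + h·f(x_n, y_n).
x=1.000000, y=1.300000: f=-0.115400 → y ← 1.300000 + 0.3·(-0.115400) = 1.265380
x=1.300000, y=1.265380: f=0.243217 → y ← 1.265380 + 0.3·0.243217 = 1.338345
x=1.600000, y=1.338345: f=0.417829 → y ← 1.338345 + 0.3·0.417829 = 1.463694
x=1.900000, y=1.463694: f=0.486016 → y ← 1.463694 + 0.3·0.486016 = 1.609499
y(2.2) ≈ 1.6095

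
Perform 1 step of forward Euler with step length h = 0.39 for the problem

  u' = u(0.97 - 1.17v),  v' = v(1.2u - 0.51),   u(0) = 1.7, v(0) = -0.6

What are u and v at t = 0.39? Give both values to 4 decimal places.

Euler on (u,v): u_{n+1} = u_n + h·u', v_{n+1} = v_n + h·v'.
0.000000: (1.700000, -0.600000); f=(2.842400, -0.918000) → (2.808536, -0.958020)
(u(0.39), v(0.39)) ≈ (2.8085, -0.9580)

2.8085, -0.9580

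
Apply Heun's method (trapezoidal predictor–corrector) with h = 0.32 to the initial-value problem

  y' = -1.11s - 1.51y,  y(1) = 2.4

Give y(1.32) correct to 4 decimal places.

Heun: k1 = f(s_n, y_n); k2 = f(s_n + h, y_n + h·k1); y_{n+1} = y_n + (h/2)·(k1 + k2).
s=1.000000, y=2.400000:
  k1 = f(1.000000, 2.400000) = -4.734000
  k2 = f(1.320000, 0.885120) = -2.801731
  y ← 2.400000 + (0.32/2)·(-4.734000 + (-2.801731)) = 1.194283
y(1.32) ≈ 1.1943

1.1943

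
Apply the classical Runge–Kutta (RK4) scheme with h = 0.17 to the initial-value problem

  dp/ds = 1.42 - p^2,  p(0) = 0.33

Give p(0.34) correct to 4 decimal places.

0.7122

RK4: k1 = f(s_n, p_n); k2 = f(s_n + h/2, p_n + (h/2)·k1); k3 = f(s_n + h/2, p_n + (h/2)·k2); k4 = f(s_n + h, p_n + h·k3); p_{n+1} = p_n + (h/6)·(k1 + 2k2 + 2k3 + k4).
s=0.000000, p=0.330000:
  k1 = f(0.000000, 0.330000) = 1.311100
  k2 = f(0.085000, 0.441443) = 1.225128
  k3 = f(0.085000, 0.434136) = 1.231526
  k4 = f(0.170000, 0.539359) = 1.129091
  p ← 0.330000 + (0.17/6)·(k1 + 2k2 + 2k3 + k4) = 0.538349
s=0.170000, p=0.538349:
  k1 = f(0.170000, 0.538349) = 1.130180
  k2 = f(0.255000, 0.634414) = 1.017518
  k3 = f(0.255000, 0.624838) = 1.029577
  k4 = f(0.340000, 0.713377) = 0.911093
  p ← 0.538349 + (0.17/6)·(k1 + 2k2 + 2k3 + k4) = 0.712187
p(0.34) ≈ 0.7122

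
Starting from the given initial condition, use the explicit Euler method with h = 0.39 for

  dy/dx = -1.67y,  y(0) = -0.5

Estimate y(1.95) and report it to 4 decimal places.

-0.0026

Euler: y_{n+1} = y_n + h·f(x_n, y_n).
x=0.000000, y=-0.500000: f=0.835000 → y ← -0.500000 + 0.39·0.835000 = -0.174350
x=0.390000, y=-0.174350: f=0.291164 → y ← -0.174350 + 0.39·0.291164 = -0.060796
x=0.780000, y=-0.060796: f=0.101529 → y ← -0.060796 + 0.39·0.101529 = -0.021200
x=1.170000, y=-0.021200: f=0.035403 → y ← -0.021200 + 0.39·0.035403 = -0.007392
x=1.560000, y=-0.007392: f=0.012345 → y ← -0.007392 + 0.39·0.012345 = -0.002578
y(1.95) ≈ -0.0026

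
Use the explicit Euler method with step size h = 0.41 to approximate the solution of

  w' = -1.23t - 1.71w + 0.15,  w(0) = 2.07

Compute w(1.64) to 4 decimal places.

-0.6588

Euler: w_{n+1} = w_n + h·f(t_n, w_n).
t=0.000000, w=2.070000: f=-3.389700 → w ← 2.070000 + 0.41·(-3.389700) = 0.680223
t=0.410000, w=0.680223: f=-1.517481 → w ← 0.680223 + 0.41·(-1.517481) = 0.058056
t=0.820000, w=0.058056: f=-0.957875 → w ← 0.058056 + 0.41·(-0.957875) = -0.334673
t=1.230000, w=-0.334673: f=-0.790609 → w ← -0.334673 + 0.41·(-0.790609) = -0.658823
w(1.64) ≈ -0.6588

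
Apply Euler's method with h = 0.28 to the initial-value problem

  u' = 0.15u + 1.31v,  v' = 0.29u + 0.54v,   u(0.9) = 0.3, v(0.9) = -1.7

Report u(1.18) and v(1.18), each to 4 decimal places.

-0.3110, -1.9327

Euler on (u,v): u_{n+1} = u_n + h·u', v_{n+1} = v_n + h·v'.
0.900000: (0.300000, -1.700000); f=(-2.182000, -0.831000) → (-0.310960, -1.932680)
(u(1.18), v(1.18)) ≈ (-0.3110, -1.9327)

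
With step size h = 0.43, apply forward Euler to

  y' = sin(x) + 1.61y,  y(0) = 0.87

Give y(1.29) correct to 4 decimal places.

4.8457

Euler: y_{n+1} = y_n + h·f(x_n, y_n).
x=0.000000, y=0.870000: f=1.400700 → y ← 0.870000 + 0.43·1.400700 = 1.472301
x=0.430000, y=1.472301: f=2.787275 → y ← 1.472301 + 0.43·2.787275 = 2.670829
x=0.860000, y=2.670829: f=5.057878 → y ← 2.670829 + 0.43·5.057878 = 4.845717
y(1.29) ≈ 4.8457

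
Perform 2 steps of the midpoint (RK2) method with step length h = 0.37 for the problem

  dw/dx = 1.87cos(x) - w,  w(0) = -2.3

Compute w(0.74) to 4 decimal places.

Midpoint: k1 = f(x_n, w_n); k2 = f(x_n + h/2, w_n + (h/2)·k1); w_{n+1} = w_n + h·k2.
x=0.000000, w=-2.300000:
  k1 = f(0.000000, -2.300000) = 4.170000
  k2 = f(0.185000, -1.528550) = 3.366641
  w ← -2.300000 + 0.37·3.366641 = -1.054343
x=0.370000, w=-1.054343:
  k1 = f(0.370000, -1.054343) = 2.797795
  k2 = f(0.555000, -0.536751) = 2.126065
  w ← -1.054343 + 0.37·2.126065 = -0.267699
w(0.74) ≈ -0.2677

-0.2677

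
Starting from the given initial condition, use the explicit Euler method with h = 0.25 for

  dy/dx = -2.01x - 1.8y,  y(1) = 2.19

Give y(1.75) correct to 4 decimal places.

Euler: y_{n+1} = y_n + h·f(x_n, y_n).
x=1.000000, y=2.190000: f=-5.952000 → y ← 2.190000 + 0.25·(-5.952000) = 0.702000
x=1.250000, y=0.702000: f=-3.776100 → y ← 0.702000 + 0.25·(-3.776100) = -0.242025
x=1.500000, y=-0.242025: f=-2.579355 → y ← -0.242025 + 0.25·(-2.579355) = -0.886864
y(1.75) ≈ -0.8869

-0.8869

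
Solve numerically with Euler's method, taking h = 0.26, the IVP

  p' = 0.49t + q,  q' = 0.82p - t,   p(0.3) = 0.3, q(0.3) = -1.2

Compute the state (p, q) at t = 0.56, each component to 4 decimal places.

Euler on (p,q): p_{n+1} = p_n + h·p', q_{n+1} = q_n + h·q'.
0.300000: (0.300000, -1.200000); f=(-1.053000, -0.054000) → (0.026220, -1.214040)
(p(0.56), q(0.56)) ≈ (0.0262, -1.2140)

0.0262, -1.2140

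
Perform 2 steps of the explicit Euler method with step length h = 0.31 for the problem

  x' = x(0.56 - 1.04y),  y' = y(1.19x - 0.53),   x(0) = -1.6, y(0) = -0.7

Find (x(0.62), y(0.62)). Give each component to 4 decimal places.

Euler on (x,y): x_{n+1} = x_n + h·x', y_{n+1} = y_n + h·y'.
0.000000: (-1.600000, -0.700000); f=(-2.060800, 1.703800) → (-2.238848, -0.171822)
0.310000: (-2.238848, -0.171822); f=(-1.653826, 0.548839) → (-2.751534, -0.001682)
(x(0.62), y(0.62)) ≈ (-2.7515, -0.0017)

-2.7515, -0.0017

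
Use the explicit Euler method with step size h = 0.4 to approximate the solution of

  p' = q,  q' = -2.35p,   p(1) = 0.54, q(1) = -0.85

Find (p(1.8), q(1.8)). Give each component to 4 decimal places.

Euler on (p,q): p_{n+1} = p_n + h·p', q_{n+1} = q_n + h·q'.
1.000000: (0.540000, -0.850000); f=(-0.850000, -1.269000) → (0.200000, -1.357600)
1.400000: (0.200000, -1.357600); f=(-1.357600, -0.470000) → (-0.343040, -1.545600)
(p(1.8), q(1.8)) ≈ (-0.3430, -1.5456)

-0.3430, -1.5456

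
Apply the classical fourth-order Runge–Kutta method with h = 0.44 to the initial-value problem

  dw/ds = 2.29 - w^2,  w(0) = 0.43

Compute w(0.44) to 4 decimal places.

1.1198

RK4: k1 = f(s_n, w_n); k2 = f(s_n + h/2, w_n + (h/2)·k1); k3 = f(s_n + h/2, w_n + (h/2)·k2); k4 = f(s_n + h, w_n + h·k3); w_{n+1} = w_n + (h/6)·(k1 + 2k2 + 2k3 + k4).
s=0.000000, w=0.430000:
  k1 = f(0.000000, 0.430000) = 2.105100
  k2 = f(0.220000, 0.893122) = 1.492333
  k3 = f(0.220000, 0.758313) = 1.714961
  k4 = f(0.440000, 1.184583) = 0.886764
  w ← 0.430000 + (0.44/6)·(k1 + 2k2 + 2k3 + k4) = 1.119806
w(0.44) ≈ 1.1198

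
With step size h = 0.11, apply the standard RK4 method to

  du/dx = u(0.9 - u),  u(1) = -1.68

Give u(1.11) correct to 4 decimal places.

-2.3019

RK4: k1 = f(x_n, u_n); k2 = f(x_n + h/2, u_n + (h/2)·k1); k3 = f(x_n + h/2, u_n + (h/2)·k2); k4 = f(x_n + h, u_n + h·k3); u_{n+1} = u_n + (h/6)·(k1 + 2k2 + 2k3 + k4).
x=1.000000, u=-1.680000:
  k1 = f(1.000000, -1.680000) = -4.334400
  k2 = f(1.055000, -1.918392) = -5.406781
  k3 = f(1.055000, -1.977373) = -5.689639
  k4 = f(1.110000, -2.305860) = -7.392266
  u ← -1.680000 + (0.11/6)·(k1 + 2k2 + 2k3 + k4) = -2.301858
u(1.11) ≈ -2.3019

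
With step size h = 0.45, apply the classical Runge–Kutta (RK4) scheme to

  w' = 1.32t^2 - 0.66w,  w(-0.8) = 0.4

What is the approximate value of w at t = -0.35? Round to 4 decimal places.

0.4692

RK4: k1 = f(t_n, w_n); k2 = f(t_n + h/2, w_n + (h/2)·k1); k3 = f(t_n + h/2, w_n + (h/2)·k2); k4 = f(t_n + h, w_n + h·k3); w_{n+1} = w_n + (h/6)·(k1 + 2k2 + 2k3 + k4).
t=-0.800000, w=0.400000:
  k1 = f(-0.800000, 0.400000) = 0.580800
  k2 = f(-0.575000, 0.530680) = 0.086176
  k3 = f(-0.575000, 0.419390) = 0.159628
  k4 = f(-0.350000, 0.471833) = -0.149709
  w ← 0.400000 + (0.45/6)·(k1 + 2k2 + 2k3 + k4) = 0.469202
w(-0.35) ≈ 0.4692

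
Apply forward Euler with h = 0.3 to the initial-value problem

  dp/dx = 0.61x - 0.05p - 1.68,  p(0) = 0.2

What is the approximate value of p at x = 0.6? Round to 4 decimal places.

Euler: p_{n+1} = p_n + h·f(x_n, p_n).
x=0.000000, p=0.200000: f=-1.690000 → p ← 0.200000 + 0.3·(-1.690000) = -0.307000
x=0.300000, p=-0.307000: f=-1.481650 → p ← -0.307000 + 0.3·(-1.481650) = -0.751495
p(0.6) ≈ -0.7515

-0.7515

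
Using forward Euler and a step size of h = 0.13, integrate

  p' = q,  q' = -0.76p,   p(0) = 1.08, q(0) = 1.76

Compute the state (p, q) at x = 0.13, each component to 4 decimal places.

Euler on (p,q): p_{n+1} = p_n + h·p', q_{n+1} = q_n + h·q'.
0.000000: (1.080000, 1.760000); f=(1.760000, -0.820800) → (1.308800, 1.653296)
(p(0.13), q(0.13)) ≈ (1.3088, 1.6533)

1.3088, 1.6533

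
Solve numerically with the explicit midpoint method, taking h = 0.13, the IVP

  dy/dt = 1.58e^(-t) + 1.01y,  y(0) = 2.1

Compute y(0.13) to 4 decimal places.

2.5998

Midpoint: k1 = f(t_n, y_n); k2 = f(t_n + h/2, y_n + (h/2)·k1); y_{n+1} = y_n + h·k2.
t=0.000000, y=2.100000:
  k1 = f(0.000000, 2.100000) = 3.701000
  k2 = f(0.065000, 2.340565) = 3.844537
  y ← 2.100000 + 0.13·3.844537 = 2.599790
y(0.13) ≈ 2.5998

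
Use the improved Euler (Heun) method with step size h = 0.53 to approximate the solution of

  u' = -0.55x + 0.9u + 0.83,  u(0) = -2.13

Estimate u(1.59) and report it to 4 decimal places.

Heun: k1 = f(x_n, u_n); k2 = f(x_n + h, u_n + h·k1); u_{n+1} = u_n + (h/2)·(k1 + k2).
x=0.000000, u=-2.130000:
  k1 = f(0.000000, -2.130000) = -1.087000
  k2 = f(0.530000, -2.706110) = -1.896999
  u ← -2.130000 + (0.53/2)·(-1.087000 + (-1.896999)) = -2.920760
x=0.530000, u=-2.920760:
  k1 = f(0.530000, -2.920760) = -2.090184
  k2 = f(1.060000, -4.028557) = -3.378701
  u ← -2.920760 + (0.53/2)·(-2.090184 + (-3.378701)) = -4.370014
x=1.060000, u=-4.370014:
  k1 = f(1.060000, -4.370014) = -3.686013
  k2 = f(1.590000, -6.323601) = -5.735741
  u ← -4.370014 + (0.53/2)·(-3.686013 + (-5.735741)) = -6.866779
u(1.59) ≈ -6.8668

-6.8668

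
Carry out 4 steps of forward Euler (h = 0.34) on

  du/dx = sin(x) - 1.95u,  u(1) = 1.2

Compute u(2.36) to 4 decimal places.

Euler: u_{n+1} = u_n + h·f(x_n, u_n).
x=1.000000, u=1.200000: f=-1.498529 → u ← 1.200000 + 0.34·(-1.498529) = 0.690500
x=1.340000, u=0.690500: f=-0.372991 → u ← 0.690500 + 0.34·(-0.372991) = 0.563683
x=1.680000, u=0.563683: f=-0.105139 → u ← 0.563683 + 0.34·(-0.105139) = 0.527936
x=2.020000, u=0.527936: f=-0.128682 → u ← 0.527936 + 0.34·(-0.128682) = 0.484184
u(2.36) ≈ 0.4842

0.4842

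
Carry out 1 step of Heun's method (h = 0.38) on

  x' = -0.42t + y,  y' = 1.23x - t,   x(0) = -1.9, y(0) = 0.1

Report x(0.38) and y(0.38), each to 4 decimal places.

-2.0611, -0.8514

Heun on (x,y): k1 = f(t_n, state_n); k2 = f(t_n + h, state_n + h·k1); state_{n+1} = state_n + (h/2)·(k1 + k2).
0.000000: (-1.900000, 0.100000)
  k1 = (0.100000, -2.337000)
  predictor → (-1.862000, -0.788060)
  k2 = (-0.947660, -2.670260)
  → (-2.061055, -0.851379)
(x(0.38), y(0.38)) ≈ (-2.0611, -0.8514)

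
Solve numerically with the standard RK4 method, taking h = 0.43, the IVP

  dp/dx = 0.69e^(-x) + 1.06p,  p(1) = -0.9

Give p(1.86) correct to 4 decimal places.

RK4: k1 = f(x_n, p_n); k2 = f(x_n + h/2, p_n + (h/2)·k1); k3 = f(x_n + h/2, p_n + (h/2)·k2); k4 = f(x_n + h, p_n + h·k3); p_{n+1} = p_n + (h/6)·(k1 + 2k2 + 2k3 + k4).
x=1.000000, p=-0.900000:
  k1 = f(1.000000, -0.900000) = -0.700163
  k2 = f(1.215000, -1.050535) = -0.908837
  k3 = f(1.215000, -1.095400) = -0.956394
  k4 = f(1.430000, -1.311249) = -1.224801
  p ← -0.900000 + (0.43/6)·(k1 + 2k2 + 2k3 + k4) = -1.305306
x=1.430000, p=-1.305306:
  k1 = f(1.430000, -1.305306) = -1.218501
  k2 = f(1.645000, -1.567283) = -1.528142
  k3 = f(1.645000, -1.633856) = -1.598709
  k4 = f(1.860000, -1.992750) = -2.004901
  p ← -1.305306 + (0.43/6)·(k1 + 2k2 + 2k3 + k4) = -1.984498
p(1.86) ≈ -1.9845

-1.9845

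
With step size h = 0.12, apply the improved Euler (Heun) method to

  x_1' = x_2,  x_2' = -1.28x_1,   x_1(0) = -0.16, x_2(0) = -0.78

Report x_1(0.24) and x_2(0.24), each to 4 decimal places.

-0.3396, -0.7026

Heun on (x_1,x_2): k1 = f(t_n, state_n); k2 = f(t_n + h, state_n + h·k1); state_{n+1} = state_n + (h/2)·(k1 + k2).
0.000000: (-0.160000, -0.780000)
  k1 = (-0.780000, 0.204800)
  predictor → (-0.253600, -0.755424)
  k2 = (-0.755424, 0.324608)
  → (-0.252125, -0.748236)
0.120000: (-0.252125, -0.748236)
  k1 = (-0.748236, 0.322721)
  predictor → (-0.341914, -0.709509)
  k2 = (-0.709509, 0.437650)
  → (-0.339590, -0.702613)
(x_1(0.24), x_2(0.24)) ≈ (-0.3396, -0.7026)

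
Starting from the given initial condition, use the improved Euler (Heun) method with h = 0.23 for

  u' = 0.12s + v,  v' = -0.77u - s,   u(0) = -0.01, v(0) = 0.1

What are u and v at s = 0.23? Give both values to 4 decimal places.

Heun on (u,v): k1 = f(s_n, state_n); k2 = f(s_n + h, state_n + h·k1); state_{n+1} = state_n + (h/2)·(k1 + k2).
0.000000: (-0.010000, 0.100000)
  k1 = (0.100000, 0.007700)
  predictor → (0.013000, 0.101771)
  k2 = (0.129371, -0.240010)
  → (0.016378, 0.073284)
(u(0.23), v(0.23)) ≈ (0.0164, 0.0733)

0.0164, 0.0733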